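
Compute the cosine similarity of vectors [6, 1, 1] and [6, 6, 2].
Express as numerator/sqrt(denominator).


dot = 44. |a|^2 = 38, |b|^2 = 76. cos = 44/sqrt(2888).

44/sqrt(2888)


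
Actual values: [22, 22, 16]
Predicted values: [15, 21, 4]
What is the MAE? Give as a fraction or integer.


MAE = (1/3) * (|22-15|=7 + |22-21|=1 + |16-4|=12). Sum = 20. MAE = 20/3.

20/3


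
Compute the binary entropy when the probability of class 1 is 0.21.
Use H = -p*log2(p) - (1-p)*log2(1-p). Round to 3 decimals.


H = -0.21*log2(0.21) - 0.79*log2(0.79) = 0.741.

0.741


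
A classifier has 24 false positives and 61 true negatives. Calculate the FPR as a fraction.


FPR = FP / (FP + TN) = 24 / 85 = 24/85.

24/85


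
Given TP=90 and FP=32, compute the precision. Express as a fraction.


Precision = TP / (TP + FP) = 90 / 122 = 45/61.

45/61


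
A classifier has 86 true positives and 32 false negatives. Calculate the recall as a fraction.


Recall = TP / (TP + FN) = 86 / 118 = 43/59.

43/59


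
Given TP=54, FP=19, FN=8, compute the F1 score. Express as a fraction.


Precision = 54/73 = 54/73. Recall = 54/62 = 27/31. F1 = 2*P*R/(P+R) = 4/5.

4/5


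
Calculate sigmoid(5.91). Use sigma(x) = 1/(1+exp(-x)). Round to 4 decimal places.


sigma(5.91) = 1/(1+e^(-5.91)) = 1/(1+0.002712) = 1/1.002712 = 0.9973.

0.9973


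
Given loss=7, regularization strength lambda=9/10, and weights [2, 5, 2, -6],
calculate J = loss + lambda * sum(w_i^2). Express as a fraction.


L2 sq norm = sum(w^2) = 69. J = 7 + 9/10 * 69 = 691/10.

691/10


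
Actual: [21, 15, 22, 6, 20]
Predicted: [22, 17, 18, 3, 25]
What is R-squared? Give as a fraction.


Mean(y) = 84/5. SS_res = 55. SS_tot = 874/5. R^2 = 1 - 55/(874/5) = 599/874.

599/874


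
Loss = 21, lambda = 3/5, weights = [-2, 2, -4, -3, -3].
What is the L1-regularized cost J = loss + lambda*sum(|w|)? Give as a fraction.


L1 norm = sum(|w|) = 14. J = 21 + 3/5 * 14 = 147/5.

147/5


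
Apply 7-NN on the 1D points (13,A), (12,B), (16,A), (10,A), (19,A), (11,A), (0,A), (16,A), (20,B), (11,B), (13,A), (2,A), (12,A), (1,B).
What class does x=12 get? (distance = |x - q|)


Distances: |13-12|=1, |12-12|=0, |16-12|=4, |10-12|=2, |19-12|=7, |11-12|=1, |0-12|=12, |16-12|=4, |20-12|=8, |11-12|=1, |13-12|=1, |2-12|=10, |12-12|=0, |1-12|=11. 7 nearest: (12,A), (12,B), (13,A), (11,A), (13,A), (11,B), (10,A). Counts: {'A': 5, 'B': 2}. Majority class: A.

A


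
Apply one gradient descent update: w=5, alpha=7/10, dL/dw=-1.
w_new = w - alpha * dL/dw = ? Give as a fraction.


w_new = 5 - 7/10 * -1 = 5 - -7/10 = 57/10.

57/10


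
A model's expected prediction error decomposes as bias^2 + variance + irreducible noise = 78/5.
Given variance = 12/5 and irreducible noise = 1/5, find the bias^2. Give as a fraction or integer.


Total error = bias^2 + variance + irreducible noise. So bias^2 = 78/5 - 12/5 - 1/5 = 13.

13


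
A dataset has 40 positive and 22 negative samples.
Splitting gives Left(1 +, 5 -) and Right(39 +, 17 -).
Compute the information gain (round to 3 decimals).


H(parent) = 0.9383. H(left) = 0.6500, H(right) = 0.8856. Weighted = (6/62)*0.6500 + (56/62)*0.8856 = 0.8628. IG = 0.9383 - 0.8628 = 0.0755, which rounds to 0.076.

0.076


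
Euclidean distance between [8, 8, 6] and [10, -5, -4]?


d = sqrt(sum of squared differences). (8-10)^2=4, (8--5)^2=169, (6--4)^2=100. Sum = 273.

sqrt(273)


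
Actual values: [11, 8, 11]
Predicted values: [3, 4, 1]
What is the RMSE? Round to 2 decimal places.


MSE = 60.0000. RMSE = sqrt(60.0000) = 7.75.

7.75


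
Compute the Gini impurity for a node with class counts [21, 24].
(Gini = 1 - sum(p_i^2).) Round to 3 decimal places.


Total = 45. Proportions: 21/45, 24/45. sum(p_i^2) = 0.5022. Gini = 1 - 0.5022 = 0.4978, which rounds to 0.498.

0.498


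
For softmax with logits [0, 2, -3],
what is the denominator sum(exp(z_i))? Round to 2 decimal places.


Denom = e^0=1.0000 + e^2=7.3891 + e^-3=0.0498. Sum = 8.4389, which rounds to 8.44.

8.44


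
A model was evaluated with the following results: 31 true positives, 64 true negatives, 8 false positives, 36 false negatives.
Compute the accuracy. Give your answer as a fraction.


Accuracy = (TP + TN) / (TP + TN + FP + FN) = (31 + 64) / 139 = 95/139.

95/139


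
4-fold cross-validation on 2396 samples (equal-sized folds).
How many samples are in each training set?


Each validation fold has 2396/4 = 599 samples. Training set = 2396 - 599 = 1797.

1797


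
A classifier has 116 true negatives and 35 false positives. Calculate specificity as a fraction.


Specificity = TN / (TN + FP) = 116 / 151 = 116/151.

116/151


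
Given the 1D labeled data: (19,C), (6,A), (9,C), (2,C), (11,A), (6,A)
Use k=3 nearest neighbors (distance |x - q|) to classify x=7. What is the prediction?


Distances: |19-7|=12, |6-7|=1, |9-7|=2, |2-7|=5, |11-7|=4, |6-7|=1. 3 nearest: (6,A), (6,A), (9,C). Counts: {'A': 2, 'C': 1}. Majority class: A.

A


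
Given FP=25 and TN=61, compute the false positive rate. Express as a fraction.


FPR = FP / (FP + TN) = 25 / 86 = 25/86.

25/86


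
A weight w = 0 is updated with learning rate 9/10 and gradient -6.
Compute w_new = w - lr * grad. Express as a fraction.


w_new = 0 - 9/10 * -6 = 0 - -27/5 = 27/5.

27/5


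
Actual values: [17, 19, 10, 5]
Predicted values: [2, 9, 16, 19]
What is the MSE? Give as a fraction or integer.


MSE = (1/4) * ((17-2)^2=225 + (19-9)^2=100 + (10-16)^2=36 + (5-19)^2=196). Sum = 557. MSE = 557/4.

557/4


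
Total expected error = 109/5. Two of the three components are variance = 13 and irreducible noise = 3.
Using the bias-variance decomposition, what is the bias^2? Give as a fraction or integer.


Total error = bias^2 + variance + irreducible noise. So bias^2 = 109/5 - 13 - 3 = 29/5.

29/5


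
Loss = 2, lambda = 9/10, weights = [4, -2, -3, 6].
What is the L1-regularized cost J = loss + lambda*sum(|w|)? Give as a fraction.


L1 norm = sum(|w|) = 15. J = 2 + 9/10 * 15 = 31/2.

31/2


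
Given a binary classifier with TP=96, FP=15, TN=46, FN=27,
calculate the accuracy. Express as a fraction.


Accuracy = (TP + TN) / (TP + TN + FP + FN) = (96 + 46) / 184 = 71/92.

71/92


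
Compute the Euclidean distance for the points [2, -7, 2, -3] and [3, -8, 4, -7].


d = sqrt(sum of squared differences). (2-3)^2=1, (-7--8)^2=1, (2-4)^2=4, (-3--7)^2=16. Sum = 22.

sqrt(22)


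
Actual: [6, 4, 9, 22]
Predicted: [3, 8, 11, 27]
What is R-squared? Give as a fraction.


Mean(y) = 41/4. SS_res = 54. SS_tot = 787/4. R^2 = 1 - 54/(787/4) = 571/787.

571/787


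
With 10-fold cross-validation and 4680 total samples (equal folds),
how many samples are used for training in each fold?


Each validation fold has 4680/10 = 468 samples. Training set = 4680 - 468 = 4212.

4212


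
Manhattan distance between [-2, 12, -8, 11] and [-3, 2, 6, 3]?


d = sum of absolute differences: |-2--3|=1 + |12-2|=10 + |-8-6|=14 + |11-3|=8 = 33.

33


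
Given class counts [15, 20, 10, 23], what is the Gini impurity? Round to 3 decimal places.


Total = 68. Proportions: 15/68, 20/68, 10/68, 23/68. sum(p_i^2) = 0.2712. Gini = 1 - 0.2712 = 0.7288, which rounds to 0.729.

0.729


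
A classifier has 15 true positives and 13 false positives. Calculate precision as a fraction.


Precision = TP / (TP + FP) = 15 / 28 = 15/28.

15/28


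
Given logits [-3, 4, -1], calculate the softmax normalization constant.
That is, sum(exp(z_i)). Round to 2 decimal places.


Denom = e^-3=0.0498 + e^4=54.5982 + e^-1=0.3679. Sum = 55.0159, which rounds to 55.02.

55.02


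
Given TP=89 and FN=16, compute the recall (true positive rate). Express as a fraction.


Recall = TP / (TP + FN) = 89 / 105 = 89/105.

89/105


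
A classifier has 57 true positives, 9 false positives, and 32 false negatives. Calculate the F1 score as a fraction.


Precision = 57/66 = 19/22. Recall = 57/89 = 57/89. F1 = 2*P*R/(P+R) = 114/155.

114/155


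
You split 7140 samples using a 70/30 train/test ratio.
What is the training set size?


Test set = 7140 * 30% = 2142. Training set = 7140 - 2142 = 4998.

4998


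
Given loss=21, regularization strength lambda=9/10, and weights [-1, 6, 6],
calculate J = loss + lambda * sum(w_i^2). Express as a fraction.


L2 sq norm = sum(w^2) = 73. J = 21 + 9/10 * 73 = 867/10.

867/10


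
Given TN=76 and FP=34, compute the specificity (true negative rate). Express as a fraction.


Specificity = TN / (TN + FP) = 76 / 110 = 38/55.

38/55


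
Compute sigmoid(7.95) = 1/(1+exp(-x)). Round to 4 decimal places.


sigma(7.95) = 1/(1+e^(-7.95)) = 1/(1+0.000353) = 1/1.000353 = 0.9996.

0.9996


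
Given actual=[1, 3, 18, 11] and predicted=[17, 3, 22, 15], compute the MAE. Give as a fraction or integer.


MAE = (1/4) * (|1-17|=16 + |3-3|=0 + |18-22|=4 + |11-15|=4). Sum = 24. MAE = 6.

6


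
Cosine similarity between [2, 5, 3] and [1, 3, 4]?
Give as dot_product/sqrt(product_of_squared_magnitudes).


dot = 29. |a|^2 = 38, |b|^2 = 26. cos = 29/sqrt(988).

29/sqrt(988)


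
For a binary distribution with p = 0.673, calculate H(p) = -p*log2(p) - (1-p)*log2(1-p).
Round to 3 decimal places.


H = -0.673*log2(0.673) - 0.327*log2(0.327) = 0.912.

0.912


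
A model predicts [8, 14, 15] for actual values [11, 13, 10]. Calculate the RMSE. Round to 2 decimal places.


MSE = 11.6667. RMSE = sqrt(11.6667) = 3.42.

3.42


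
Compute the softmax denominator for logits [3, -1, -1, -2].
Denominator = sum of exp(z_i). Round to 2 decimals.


Denom = e^3=20.0855 + e^-1=0.3679 + e^-1=0.3679 + e^-2=0.1353. Sum = 20.9566, which rounds to 20.96.

20.96


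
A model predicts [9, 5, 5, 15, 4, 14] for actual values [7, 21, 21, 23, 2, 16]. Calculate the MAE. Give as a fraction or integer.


MAE = (1/6) * (|7-9|=2 + |21-5|=16 + |21-5|=16 + |23-15|=8 + |2-4|=2 + |16-14|=2). Sum = 46. MAE = 23/3.

23/3


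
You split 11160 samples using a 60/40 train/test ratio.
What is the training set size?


Test set = 11160 * 40% = 4464. Training set = 11160 - 4464 = 6696.

6696


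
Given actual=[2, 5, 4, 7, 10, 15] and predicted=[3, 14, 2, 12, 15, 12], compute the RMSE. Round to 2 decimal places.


MSE = 24.1667. RMSE = sqrt(24.1667) = 4.92.

4.92


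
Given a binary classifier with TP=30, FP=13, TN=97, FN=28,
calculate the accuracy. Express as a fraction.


Accuracy = (TP + TN) / (TP + TN + FP + FN) = (30 + 97) / 168 = 127/168.

127/168


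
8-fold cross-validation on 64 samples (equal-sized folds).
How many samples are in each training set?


Each validation fold has 64/8 = 8 samples. Training set = 64 - 8 = 56.

56


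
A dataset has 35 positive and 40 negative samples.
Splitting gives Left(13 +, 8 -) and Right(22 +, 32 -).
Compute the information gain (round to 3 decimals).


H(parent) = 0.9968. H(left) = 0.9587, H(right) = 0.9751. Weighted = (21/75)*0.9587 + (54/75)*0.9751 = 0.9705. IG = 0.9968 - 0.9705 = 0.0263, which rounds to 0.026.

0.026


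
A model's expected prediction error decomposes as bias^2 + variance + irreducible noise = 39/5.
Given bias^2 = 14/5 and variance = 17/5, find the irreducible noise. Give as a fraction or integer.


Total error = bias^2 + variance + irreducible noise. So irreducible noise = 39/5 - 14/5 - 17/5 = 8/5.

8/5


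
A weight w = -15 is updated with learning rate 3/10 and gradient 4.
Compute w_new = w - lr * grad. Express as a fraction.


w_new = -15 - 3/10 * 4 = -15 - 6/5 = -81/5.

-81/5


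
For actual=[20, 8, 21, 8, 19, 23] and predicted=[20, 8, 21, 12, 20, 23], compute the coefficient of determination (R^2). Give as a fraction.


Mean(y) = 33/2. SS_res = 17. SS_tot = 451/2. R^2 = 1 - 17/(451/2) = 417/451.

417/451


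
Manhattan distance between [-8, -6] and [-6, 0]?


d = sum of absolute differences: |-8--6|=2 + |-6-0|=6 = 8.

8


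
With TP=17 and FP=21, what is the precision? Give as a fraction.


Precision = TP / (TP + FP) = 17 / 38 = 17/38.

17/38


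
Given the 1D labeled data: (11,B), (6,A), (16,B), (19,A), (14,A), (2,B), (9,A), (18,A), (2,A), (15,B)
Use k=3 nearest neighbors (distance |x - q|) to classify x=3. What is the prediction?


Distances: |11-3|=8, |6-3|=3, |16-3|=13, |19-3|=16, |14-3|=11, |2-3|=1, |9-3|=6, |18-3|=15, |2-3|=1, |15-3|=12. 3 nearest: (2,A), (2,B), (6,A). Counts: {'A': 2, 'B': 1}. Majority class: A.

A


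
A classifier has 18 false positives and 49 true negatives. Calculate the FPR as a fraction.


FPR = FP / (FP + TN) = 18 / 67 = 18/67.

18/67


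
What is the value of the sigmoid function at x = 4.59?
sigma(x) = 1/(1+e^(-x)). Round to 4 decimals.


sigma(4.59) = 1/(1+e^(-4.59)) = 1/(1+0.010153) = 1/1.010153 = 0.9899.

0.9899


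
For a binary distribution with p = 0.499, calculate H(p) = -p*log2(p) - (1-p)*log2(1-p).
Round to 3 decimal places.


H = -0.499*log2(0.499) - 0.501*log2(0.501) = 1.000.

1.000


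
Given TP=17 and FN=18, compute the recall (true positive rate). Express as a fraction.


Recall = TP / (TP + FN) = 17 / 35 = 17/35.

17/35


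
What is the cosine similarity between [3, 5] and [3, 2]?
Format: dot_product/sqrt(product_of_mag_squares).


dot = 19. |a|^2 = 34, |b|^2 = 13. cos = 19/sqrt(442).

19/sqrt(442)


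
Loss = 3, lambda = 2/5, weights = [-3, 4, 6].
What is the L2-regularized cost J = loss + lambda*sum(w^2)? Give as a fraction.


L2 sq norm = sum(w^2) = 61. J = 3 + 2/5 * 61 = 137/5.

137/5


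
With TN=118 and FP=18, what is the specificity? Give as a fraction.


Specificity = TN / (TN + FP) = 118 / 136 = 59/68.

59/68


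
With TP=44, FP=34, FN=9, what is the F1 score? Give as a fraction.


Precision = 44/78 = 22/39. Recall = 44/53 = 44/53. F1 = 2*P*R/(P+R) = 88/131.

88/131


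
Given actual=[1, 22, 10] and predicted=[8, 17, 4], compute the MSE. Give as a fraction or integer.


MSE = (1/3) * ((1-8)^2=49 + (22-17)^2=25 + (10-4)^2=36). Sum = 110. MSE = 110/3.

110/3


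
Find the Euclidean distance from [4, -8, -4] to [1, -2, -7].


d = sqrt(sum of squared differences). (4-1)^2=9, (-8--2)^2=36, (-4--7)^2=9. Sum = 54.

sqrt(54)


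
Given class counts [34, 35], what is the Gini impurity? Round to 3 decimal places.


Total = 69. Proportions: 34/69, 35/69. sum(p_i^2) = 0.5001. Gini = 1 - 0.5001 = 0.4999, which rounds to 0.500.

0.500


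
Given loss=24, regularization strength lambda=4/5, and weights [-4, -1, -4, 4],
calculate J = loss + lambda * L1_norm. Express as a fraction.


L1 norm = sum(|w|) = 13. J = 24 + 4/5 * 13 = 172/5.

172/5


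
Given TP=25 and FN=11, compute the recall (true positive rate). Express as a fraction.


Recall = TP / (TP + FN) = 25 / 36 = 25/36.

25/36


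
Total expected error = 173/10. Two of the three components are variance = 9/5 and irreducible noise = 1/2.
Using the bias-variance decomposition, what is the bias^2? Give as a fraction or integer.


Total error = bias^2 + variance + irreducible noise. So bias^2 = 173/10 - 9/5 - 1/2 = 15.

15


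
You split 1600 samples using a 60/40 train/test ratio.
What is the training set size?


Test set = 1600 * 40% = 640. Training set = 1600 - 640 = 960.

960


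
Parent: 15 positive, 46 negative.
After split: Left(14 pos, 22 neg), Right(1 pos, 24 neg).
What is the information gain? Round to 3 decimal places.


H(parent) = 0.8047. H(left) = 0.9641, H(right) = 0.2423. Weighted = (36/61)*0.9641 + (25/61)*0.2423 = 0.6683. IG = 0.8047 - 0.6683 = 0.1364, which rounds to 0.136.

0.136


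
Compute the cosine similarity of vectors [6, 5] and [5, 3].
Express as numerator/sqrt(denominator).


dot = 45. |a|^2 = 61, |b|^2 = 34. cos = 45/sqrt(2074).

45/sqrt(2074)


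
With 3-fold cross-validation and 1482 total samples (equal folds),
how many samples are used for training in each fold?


Each validation fold has 1482/3 = 494 samples. Training set = 1482 - 494 = 988.

988


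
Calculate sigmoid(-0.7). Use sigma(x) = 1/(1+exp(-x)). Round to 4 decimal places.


sigma(-0.7) = 1/(1+e^(0.7)) = 1/(1+2.013753) = 1/3.013753 = 0.3318.

0.3318


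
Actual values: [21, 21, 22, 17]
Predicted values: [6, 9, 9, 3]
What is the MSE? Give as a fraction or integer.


MSE = (1/4) * ((21-6)^2=225 + (21-9)^2=144 + (22-9)^2=169 + (17-3)^2=196). Sum = 734. MSE = 367/2.

367/2


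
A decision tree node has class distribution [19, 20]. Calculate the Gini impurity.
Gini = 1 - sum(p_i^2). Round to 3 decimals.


Total = 39. Proportions: 19/39, 20/39. sum(p_i^2) = 0.5003. Gini = 1 - 0.5003 = 0.4997, which rounds to 0.500.

0.500


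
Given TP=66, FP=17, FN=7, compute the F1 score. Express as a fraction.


Precision = 66/83 = 66/83. Recall = 66/73 = 66/73. F1 = 2*P*R/(P+R) = 11/13.

11/13


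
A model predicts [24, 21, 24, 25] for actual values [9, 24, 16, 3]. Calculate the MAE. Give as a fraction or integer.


MAE = (1/4) * (|9-24|=15 + |24-21|=3 + |16-24|=8 + |3-25|=22). Sum = 48. MAE = 12.

12


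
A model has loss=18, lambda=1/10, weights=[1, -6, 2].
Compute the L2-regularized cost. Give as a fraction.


L2 sq norm = sum(w^2) = 41. J = 18 + 1/10 * 41 = 221/10.

221/10


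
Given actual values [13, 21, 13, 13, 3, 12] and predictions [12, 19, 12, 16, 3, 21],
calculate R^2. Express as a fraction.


Mean(y) = 25/2. SS_res = 96. SS_tot = 327/2. R^2 = 1 - 96/(327/2) = 45/109.

45/109


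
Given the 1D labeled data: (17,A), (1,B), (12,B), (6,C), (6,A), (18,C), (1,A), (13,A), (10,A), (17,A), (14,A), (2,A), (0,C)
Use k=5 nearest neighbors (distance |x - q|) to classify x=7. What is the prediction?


Distances: |17-7|=10, |1-7|=6, |12-7|=5, |6-7|=1, |6-7|=1, |18-7|=11, |1-7|=6, |13-7|=6, |10-7|=3, |17-7|=10, |14-7|=7, |2-7|=5, |0-7|=7. 5 nearest: (6,A), (6,C), (10,A), (2,A), (12,B). Counts: {'A': 3, 'C': 1, 'B': 1}. Majority class: A.

A


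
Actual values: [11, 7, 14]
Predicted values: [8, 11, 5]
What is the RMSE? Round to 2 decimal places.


MSE = 35.3333. RMSE = sqrt(35.3333) = 5.94.

5.94


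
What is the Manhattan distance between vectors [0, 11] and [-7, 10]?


d = sum of absolute differences: |0--7|=7 + |11-10|=1 = 8.

8


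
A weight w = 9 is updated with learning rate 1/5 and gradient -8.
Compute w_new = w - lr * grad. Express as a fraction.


w_new = 9 - 1/5 * -8 = 9 - -8/5 = 53/5.

53/5


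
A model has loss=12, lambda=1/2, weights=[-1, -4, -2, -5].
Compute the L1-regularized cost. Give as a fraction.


L1 norm = sum(|w|) = 12. J = 12 + 1/2 * 12 = 18.

18


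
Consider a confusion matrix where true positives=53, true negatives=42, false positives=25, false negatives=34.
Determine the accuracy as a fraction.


Accuracy = (TP + TN) / (TP + TN + FP + FN) = (53 + 42) / 154 = 95/154.

95/154


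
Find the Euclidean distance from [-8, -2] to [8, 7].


d = sqrt(sum of squared differences). (-8-8)^2=256, (-2-7)^2=81. Sum = 337.

sqrt(337)


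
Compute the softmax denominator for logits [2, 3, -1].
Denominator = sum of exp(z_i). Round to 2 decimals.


Denom = e^2=7.3891 + e^3=20.0855 + e^-1=0.3679. Sum = 27.8425, which rounds to 27.84.

27.84


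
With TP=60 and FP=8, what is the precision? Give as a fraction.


Precision = TP / (TP + FP) = 60 / 68 = 15/17.

15/17


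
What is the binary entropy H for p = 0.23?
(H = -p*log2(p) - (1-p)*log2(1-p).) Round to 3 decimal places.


H = -0.23*log2(0.23) - 0.77*log2(0.77) = 0.778.

0.778


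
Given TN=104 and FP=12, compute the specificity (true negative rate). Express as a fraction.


Specificity = TN / (TN + FP) = 104 / 116 = 26/29.

26/29


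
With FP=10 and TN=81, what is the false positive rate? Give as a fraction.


FPR = FP / (FP + TN) = 10 / 91 = 10/91.

10/91


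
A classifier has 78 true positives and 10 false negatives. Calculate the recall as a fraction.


Recall = TP / (TP + FN) = 78 / 88 = 39/44.

39/44


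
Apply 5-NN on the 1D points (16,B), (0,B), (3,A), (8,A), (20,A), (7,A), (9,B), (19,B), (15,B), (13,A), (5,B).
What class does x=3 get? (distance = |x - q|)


Distances: |16-3|=13, |0-3|=3, |3-3|=0, |8-3|=5, |20-3|=17, |7-3|=4, |9-3|=6, |19-3|=16, |15-3|=12, |13-3|=10, |5-3|=2. 5 nearest: (3,A), (5,B), (0,B), (7,A), (8,A). Counts: {'A': 3, 'B': 2}. Majority class: A.

A


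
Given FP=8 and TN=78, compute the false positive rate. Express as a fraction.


FPR = FP / (FP + TN) = 8 / 86 = 4/43.

4/43


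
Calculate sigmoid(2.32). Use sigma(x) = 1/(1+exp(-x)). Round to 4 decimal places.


sigma(2.32) = 1/(1+e^(-2.32)) = 1/(1+0.098274) = 1/1.098274 = 0.9105.

0.9105


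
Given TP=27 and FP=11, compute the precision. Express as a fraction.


Precision = TP / (TP + FP) = 27 / 38 = 27/38.

27/38


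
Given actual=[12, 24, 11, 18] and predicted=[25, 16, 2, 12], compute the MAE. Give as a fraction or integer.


MAE = (1/4) * (|12-25|=13 + |24-16|=8 + |11-2|=9 + |18-12|=6). Sum = 36. MAE = 9.

9


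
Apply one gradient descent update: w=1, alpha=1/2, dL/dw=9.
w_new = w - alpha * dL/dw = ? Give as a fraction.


w_new = 1 - 1/2 * 9 = 1 - 9/2 = -7/2.

-7/2


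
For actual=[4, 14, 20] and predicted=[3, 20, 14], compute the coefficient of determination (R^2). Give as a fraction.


Mean(y) = 38/3. SS_res = 73. SS_tot = 392/3. R^2 = 1 - 73/(392/3) = 173/392.

173/392


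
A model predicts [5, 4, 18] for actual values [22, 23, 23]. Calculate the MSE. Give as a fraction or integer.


MSE = (1/3) * ((22-5)^2=289 + (23-4)^2=361 + (23-18)^2=25). Sum = 675. MSE = 225.

225


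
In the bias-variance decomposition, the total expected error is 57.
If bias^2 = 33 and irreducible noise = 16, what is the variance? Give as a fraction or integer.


Total error = bias^2 + variance + irreducible noise. So variance = 57 - 33 - 16 = 8.

8


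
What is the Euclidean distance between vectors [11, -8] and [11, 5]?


d = sqrt(sum of squared differences). (11-11)^2=0, (-8-5)^2=169. Sum = 169.

13


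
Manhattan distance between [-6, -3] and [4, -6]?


d = sum of absolute differences: |-6-4|=10 + |-3--6|=3 = 13.

13


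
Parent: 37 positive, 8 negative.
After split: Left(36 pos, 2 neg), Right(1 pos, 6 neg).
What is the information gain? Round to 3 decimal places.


H(parent) = 0.6752. H(left) = 0.2975, H(right) = 0.5917. Weighted = (38/45)*0.2975 + (7/45)*0.5917 = 0.3433. IG = 0.6752 - 0.3433 = 0.3319, which rounds to 0.332.

0.332


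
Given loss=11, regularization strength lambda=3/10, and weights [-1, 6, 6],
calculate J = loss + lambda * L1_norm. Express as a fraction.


L1 norm = sum(|w|) = 13. J = 11 + 3/10 * 13 = 149/10.

149/10


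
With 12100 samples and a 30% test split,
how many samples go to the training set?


Test set = 12100 * 30% = 3630. Training set = 12100 - 3630 = 8470.

8470


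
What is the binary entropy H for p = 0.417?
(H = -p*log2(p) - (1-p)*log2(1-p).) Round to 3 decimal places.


H = -0.417*log2(0.417) - 0.583*log2(0.583) = 0.980.

0.980


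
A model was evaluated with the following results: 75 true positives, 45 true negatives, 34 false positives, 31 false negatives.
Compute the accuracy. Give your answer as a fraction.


Accuracy = (TP + TN) / (TP + TN + FP + FN) = (75 + 45) / 185 = 24/37.

24/37


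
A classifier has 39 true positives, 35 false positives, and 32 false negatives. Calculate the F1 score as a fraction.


Precision = 39/74 = 39/74. Recall = 39/71 = 39/71. F1 = 2*P*R/(P+R) = 78/145.

78/145


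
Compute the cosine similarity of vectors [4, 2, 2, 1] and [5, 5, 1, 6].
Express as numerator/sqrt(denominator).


dot = 38. |a|^2 = 25, |b|^2 = 87. cos = 38/sqrt(2175).

38/sqrt(2175)


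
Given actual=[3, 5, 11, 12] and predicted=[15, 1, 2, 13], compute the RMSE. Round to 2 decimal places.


MSE = 60.5000. RMSE = sqrt(60.5000) = 7.78.

7.78


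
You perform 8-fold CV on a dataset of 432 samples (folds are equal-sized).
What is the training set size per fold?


Each validation fold has 432/8 = 54 samples. Training set = 432 - 54 = 378.

378


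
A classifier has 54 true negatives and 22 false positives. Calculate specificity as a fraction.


Specificity = TN / (TN + FP) = 54 / 76 = 27/38.

27/38


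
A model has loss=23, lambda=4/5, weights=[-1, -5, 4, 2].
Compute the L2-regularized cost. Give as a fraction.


L2 sq norm = sum(w^2) = 46. J = 23 + 4/5 * 46 = 299/5.

299/5


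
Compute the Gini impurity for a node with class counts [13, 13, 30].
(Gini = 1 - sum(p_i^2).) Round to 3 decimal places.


Total = 56. Proportions: 13/56, 13/56, 30/56. sum(p_i^2) = 0.3948. Gini = 1 - 0.3948 = 0.6052, which rounds to 0.605.

0.605


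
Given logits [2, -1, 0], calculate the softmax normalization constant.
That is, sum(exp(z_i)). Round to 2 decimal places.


Denom = e^2=7.3891 + e^-1=0.3679 + e^0=1.0000. Sum = 8.7570, which rounds to 8.76.

8.76


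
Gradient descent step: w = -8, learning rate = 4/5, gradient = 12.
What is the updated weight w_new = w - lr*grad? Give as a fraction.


w_new = -8 - 4/5 * 12 = -8 - 48/5 = -88/5.

-88/5


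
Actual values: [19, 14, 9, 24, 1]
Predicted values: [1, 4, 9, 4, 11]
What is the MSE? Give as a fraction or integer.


MSE = (1/5) * ((19-1)^2=324 + (14-4)^2=100 + (9-9)^2=0 + (24-4)^2=400 + (1-11)^2=100). Sum = 924. MSE = 924/5.

924/5


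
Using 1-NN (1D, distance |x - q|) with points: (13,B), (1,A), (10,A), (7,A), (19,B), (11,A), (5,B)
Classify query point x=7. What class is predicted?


Distances: |13-7|=6, |1-7|=6, |10-7|=3, |7-7|=0, |19-7|=12, |11-7|=4, |5-7|=2. 1 nearest: (7,A). Counts: {'A': 1}. Majority class: A.

A


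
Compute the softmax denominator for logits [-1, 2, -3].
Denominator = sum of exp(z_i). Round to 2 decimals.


Denom = e^-1=0.3679 + e^2=7.3891 + e^-3=0.0498. Sum = 7.8068, which rounds to 7.81.

7.81


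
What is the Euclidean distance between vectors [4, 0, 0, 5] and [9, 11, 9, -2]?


d = sqrt(sum of squared differences). (4-9)^2=25, (0-11)^2=121, (0-9)^2=81, (5--2)^2=49. Sum = 276.

sqrt(276)


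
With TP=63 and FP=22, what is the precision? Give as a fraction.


Precision = TP / (TP + FP) = 63 / 85 = 63/85.

63/85


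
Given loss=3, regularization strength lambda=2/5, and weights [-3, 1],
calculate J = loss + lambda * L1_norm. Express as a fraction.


L1 norm = sum(|w|) = 4. J = 3 + 2/5 * 4 = 23/5.

23/5


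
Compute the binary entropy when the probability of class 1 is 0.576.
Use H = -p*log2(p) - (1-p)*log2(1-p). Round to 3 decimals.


H = -0.576*log2(0.576) - 0.424*log2(0.424) = 0.983.

0.983


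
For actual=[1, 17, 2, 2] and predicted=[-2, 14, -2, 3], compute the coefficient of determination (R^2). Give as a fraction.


Mean(y) = 11/2. SS_res = 35. SS_tot = 177. R^2 = 1 - 35/(177) = 142/177.

142/177


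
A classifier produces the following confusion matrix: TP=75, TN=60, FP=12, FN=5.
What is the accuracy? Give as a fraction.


Accuracy = (TP + TN) / (TP + TN + FP + FN) = (75 + 60) / 152 = 135/152.

135/152


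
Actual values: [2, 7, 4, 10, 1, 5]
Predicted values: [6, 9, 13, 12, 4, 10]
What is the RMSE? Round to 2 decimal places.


MSE = 23.1667. RMSE = sqrt(23.1667) = 4.81.

4.81


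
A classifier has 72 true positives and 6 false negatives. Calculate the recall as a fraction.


Recall = TP / (TP + FN) = 72 / 78 = 12/13.

12/13


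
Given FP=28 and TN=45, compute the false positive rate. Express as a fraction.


FPR = FP / (FP + TN) = 28 / 73 = 28/73.

28/73


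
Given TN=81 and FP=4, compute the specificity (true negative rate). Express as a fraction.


Specificity = TN / (TN + FP) = 81 / 85 = 81/85.

81/85


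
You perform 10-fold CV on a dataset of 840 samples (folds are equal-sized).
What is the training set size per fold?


Each validation fold has 840/10 = 84 samples. Training set = 840 - 84 = 756.

756


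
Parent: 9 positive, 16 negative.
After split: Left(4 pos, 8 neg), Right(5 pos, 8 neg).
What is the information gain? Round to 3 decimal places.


H(parent) = 0.9427. H(left) = 0.9183, H(right) = 0.9612. Weighted = (12/25)*0.9183 + (13/25)*0.9612 = 0.9406. IG = 0.9427 - 0.9406 = 0.0021, which rounds to 0.002.

0.002


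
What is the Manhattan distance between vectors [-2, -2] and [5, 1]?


d = sum of absolute differences: |-2-5|=7 + |-2-1|=3 = 10.

10


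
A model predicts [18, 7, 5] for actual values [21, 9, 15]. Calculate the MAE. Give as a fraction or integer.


MAE = (1/3) * (|21-18|=3 + |9-7|=2 + |15-5|=10). Sum = 15. MAE = 5.

5


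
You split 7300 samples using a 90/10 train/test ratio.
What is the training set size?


Test set = 7300 * 10% = 730. Training set = 7300 - 730 = 6570.

6570


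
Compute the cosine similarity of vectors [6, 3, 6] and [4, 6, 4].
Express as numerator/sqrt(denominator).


dot = 66. |a|^2 = 81, |b|^2 = 68. cos = 66/sqrt(5508).

66/sqrt(5508)


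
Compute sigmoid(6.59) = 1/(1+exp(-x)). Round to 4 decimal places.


sigma(6.59) = 1/(1+e^(-6.59)) = 1/(1+0.001374) = 1/1.001374 = 0.9986.

0.9986


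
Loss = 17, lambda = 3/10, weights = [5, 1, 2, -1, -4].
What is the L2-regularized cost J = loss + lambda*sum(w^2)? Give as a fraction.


L2 sq norm = sum(w^2) = 47. J = 17 + 3/10 * 47 = 311/10.

311/10


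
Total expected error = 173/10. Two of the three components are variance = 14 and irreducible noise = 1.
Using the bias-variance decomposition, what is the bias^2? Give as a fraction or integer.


Total error = bias^2 + variance + irreducible noise. So bias^2 = 173/10 - 14 - 1 = 23/10.

23/10


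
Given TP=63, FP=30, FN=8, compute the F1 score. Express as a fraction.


Precision = 63/93 = 21/31. Recall = 63/71 = 63/71. F1 = 2*P*R/(P+R) = 63/82.

63/82


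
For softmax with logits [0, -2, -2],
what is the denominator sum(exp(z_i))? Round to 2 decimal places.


Denom = e^0=1.0000 + e^-2=0.1353 + e^-2=0.1353. Sum = 1.2706, which rounds to 1.27.

1.27


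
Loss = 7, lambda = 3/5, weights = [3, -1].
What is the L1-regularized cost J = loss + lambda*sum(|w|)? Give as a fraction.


L1 norm = sum(|w|) = 4. J = 7 + 3/5 * 4 = 47/5.

47/5


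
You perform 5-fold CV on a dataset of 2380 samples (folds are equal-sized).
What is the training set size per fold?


Each validation fold has 2380/5 = 476 samples. Training set = 2380 - 476 = 1904.

1904


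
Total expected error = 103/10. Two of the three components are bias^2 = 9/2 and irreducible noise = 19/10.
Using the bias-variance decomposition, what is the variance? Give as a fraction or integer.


Total error = bias^2 + variance + irreducible noise. So variance = 103/10 - 9/2 - 19/10 = 39/10.

39/10


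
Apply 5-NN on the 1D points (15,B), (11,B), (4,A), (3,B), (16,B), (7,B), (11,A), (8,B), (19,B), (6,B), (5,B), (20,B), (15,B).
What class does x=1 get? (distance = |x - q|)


Distances: |15-1|=14, |11-1|=10, |4-1|=3, |3-1|=2, |16-1|=15, |7-1|=6, |11-1|=10, |8-1|=7, |19-1|=18, |6-1|=5, |5-1|=4, |20-1|=19, |15-1|=14. 5 nearest: (3,B), (4,A), (5,B), (6,B), (7,B). Counts: {'B': 4, 'A': 1}. Majority class: B.

B


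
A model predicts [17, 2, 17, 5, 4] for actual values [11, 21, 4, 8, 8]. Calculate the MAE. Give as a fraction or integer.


MAE = (1/5) * (|11-17|=6 + |21-2|=19 + |4-17|=13 + |8-5|=3 + |8-4|=4). Sum = 45. MAE = 9.

9


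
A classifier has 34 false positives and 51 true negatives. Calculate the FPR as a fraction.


FPR = FP / (FP + TN) = 34 / 85 = 2/5.

2/5


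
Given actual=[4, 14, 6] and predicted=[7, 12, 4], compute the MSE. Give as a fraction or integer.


MSE = (1/3) * ((4-7)^2=9 + (14-12)^2=4 + (6-4)^2=4). Sum = 17. MSE = 17/3.

17/3


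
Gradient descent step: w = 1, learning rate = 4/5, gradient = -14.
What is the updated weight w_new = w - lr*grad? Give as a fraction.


w_new = 1 - 4/5 * -14 = 1 - -56/5 = 61/5.

61/5


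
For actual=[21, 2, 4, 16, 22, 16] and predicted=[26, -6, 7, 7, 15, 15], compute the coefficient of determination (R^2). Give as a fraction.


Mean(y) = 27/2. SS_res = 229. SS_tot = 727/2. R^2 = 1 - 229/(727/2) = 269/727.

269/727


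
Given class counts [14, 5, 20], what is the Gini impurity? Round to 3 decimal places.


Total = 39. Proportions: 14/39, 5/39, 20/39. sum(p_i^2) = 0.4083. Gini = 1 - 0.4083 = 0.5917, which rounds to 0.592.

0.592


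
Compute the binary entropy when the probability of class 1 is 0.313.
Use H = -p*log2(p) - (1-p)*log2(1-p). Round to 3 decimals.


H = -0.313*log2(0.313) - 0.687*log2(0.687) = 0.897.

0.897


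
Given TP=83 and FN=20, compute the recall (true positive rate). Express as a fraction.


Recall = TP / (TP + FN) = 83 / 103 = 83/103.

83/103


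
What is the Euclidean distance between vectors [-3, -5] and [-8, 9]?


d = sqrt(sum of squared differences). (-3--8)^2=25, (-5-9)^2=196. Sum = 221.

sqrt(221)


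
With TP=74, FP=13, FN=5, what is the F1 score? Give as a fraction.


Precision = 74/87 = 74/87. Recall = 74/79 = 74/79. F1 = 2*P*R/(P+R) = 74/83.

74/83


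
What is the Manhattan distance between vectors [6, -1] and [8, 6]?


d = sum of absolute differences: |6-8|=2 + |-1-6|=7 = 9.

9


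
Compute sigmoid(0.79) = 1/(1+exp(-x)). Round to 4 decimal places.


sigma(0.79) = 1/(1+e^(-0.79)) = 1/(1+0.453845) = 1/1.453845 = 0.6878.

0.6878


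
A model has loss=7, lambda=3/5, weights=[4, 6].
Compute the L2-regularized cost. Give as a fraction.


L2 sq norm = sum(w^2) = 52. J = 7 + 3/5 * 52 = 191/5.

191/5


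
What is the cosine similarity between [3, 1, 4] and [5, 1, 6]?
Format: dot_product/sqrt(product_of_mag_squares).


dot = 40. |a|^2 = 26, |b|^2 = 62. cos = 40/sqrt(1612).

40/sqrt(1612)


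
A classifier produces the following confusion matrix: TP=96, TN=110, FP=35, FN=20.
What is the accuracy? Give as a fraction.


Accuracy = (TP + TN) / (TP + TN + FP + FN) = (96 + 110) / 261 = 206/261.

206/261


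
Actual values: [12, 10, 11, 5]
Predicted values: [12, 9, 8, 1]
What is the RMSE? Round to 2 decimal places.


MSE = 6.5000. RMSE = sqrt(6.5000) = 2.55.

2.55


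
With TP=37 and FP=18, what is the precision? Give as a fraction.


Precision = TP / (TP + FP) = 37 / 55 = 37/55.

37/55


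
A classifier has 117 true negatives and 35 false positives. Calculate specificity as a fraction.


Specificity = TN / (TN + FP) = 117 / 152 = 117/152.

117/152


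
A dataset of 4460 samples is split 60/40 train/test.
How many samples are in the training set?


Test set = 4460 * 40% = 1784. Training set = 4460 - 1784 = 2676.

2676


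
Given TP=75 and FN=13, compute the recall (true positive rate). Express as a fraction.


Recall = TP / (TP + FN) = 75 / 88 = 75/88.

75/88


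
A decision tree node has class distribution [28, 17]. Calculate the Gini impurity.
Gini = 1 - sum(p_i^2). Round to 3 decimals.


Total = 45. Proportions: 28/45, 17/45. sum(p_i^2) = 0.5299. Gini = 1 - 0.5299 = 0.4701, which rounds to 0.470.

0.470


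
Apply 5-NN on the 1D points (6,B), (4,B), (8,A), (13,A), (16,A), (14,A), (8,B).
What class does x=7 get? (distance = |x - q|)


Distances: |6-7|=1, |4-7|=3, |8-7|=1, |13-7|=6, |16-7|=9, |14-7|=7, |8-7|=1. 5 nearest: (8,A), (6,B), (8,B), (4,B), (13,A). Counts: {'A': 2, 'B': 3}. Majority class: B.

B


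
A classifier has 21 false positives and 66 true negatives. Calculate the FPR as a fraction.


FPR = FP / (FP + TN) = 21 / 87 = 7/29.

7/29


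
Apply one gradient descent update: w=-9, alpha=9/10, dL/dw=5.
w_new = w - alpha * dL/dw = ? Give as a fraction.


w_new = -9 - 9/10 * 5 = -9 - 9/2 = -27/2.

-27/2


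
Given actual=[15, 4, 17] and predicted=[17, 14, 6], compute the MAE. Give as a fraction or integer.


MAE = (1/3) * (|15-17|=2 + |4-14|=10 + |17-6|=11). Sum = 23. MAE = 23/3.

23/3


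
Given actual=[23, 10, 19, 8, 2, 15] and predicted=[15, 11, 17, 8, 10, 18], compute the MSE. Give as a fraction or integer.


MSE = (1/6) * ((23-15)^2=64 + (10-11)^2=1 + (19-17)^2=4 + (8-8)^2=0 + (2-10)^2=64 + (15-18)^2=9). Sum = 142. MSE = 71/3.

71/3


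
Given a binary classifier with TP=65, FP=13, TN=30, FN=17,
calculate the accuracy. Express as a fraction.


Accuracy = (TP + TN) / (TP + TN + FP + FN) = (65 + 30) / 125 = 19/25.

19/25


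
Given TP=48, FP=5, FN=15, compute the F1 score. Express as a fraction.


Precision = 48/53 = 48/53. Recall = 48/63 = 16/21. F1 = 2*P*R/(P+R) = 24/29.

24/29


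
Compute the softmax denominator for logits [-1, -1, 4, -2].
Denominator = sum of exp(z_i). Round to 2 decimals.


Denom = e^-1=0.3679 + e^-1=0.3679 + e^4=54.5982 + e^-2=0.1353. Sum = 55.4693, which rounds to 55.47.

55.47


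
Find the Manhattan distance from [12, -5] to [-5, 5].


d = sum of absolute differences: |12--5|=17 + |-5-5|=10 = 27.

27


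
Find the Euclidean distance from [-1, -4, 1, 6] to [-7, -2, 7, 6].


d = sqrt(sum of squared differences). (-1--7)^2=36, (-4--2)^2=4, (1-7)^2=36, (6-6)^2=0. Sum = 76.

sqrt(76)


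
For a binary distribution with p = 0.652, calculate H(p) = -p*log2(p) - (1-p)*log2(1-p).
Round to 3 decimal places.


H = -0.652*log2(0.652) - 0.348*log2(0.348) = 0.932.

0.932


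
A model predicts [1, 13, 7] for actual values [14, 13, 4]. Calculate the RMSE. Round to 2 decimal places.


MSE = 59.3333. RMSE = sqrt(59.3333) = 7.70.

7.70


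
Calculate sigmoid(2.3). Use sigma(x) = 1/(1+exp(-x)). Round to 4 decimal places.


sigma(2.3) = 1/(1+e^(-2.3)) = 1/(1+0.100259) = 1/1.100259 = 0.9089.

0.9089


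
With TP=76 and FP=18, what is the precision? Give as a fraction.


Precision = TP / (TP + FP) = 76 / 94 = 38/47.

38/47


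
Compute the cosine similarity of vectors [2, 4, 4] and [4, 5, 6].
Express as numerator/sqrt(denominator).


dot = 52. |a|^2 = 36, |b|^2 = 77. cos = 52/sqrt(2772).

52/sqrt(2772)


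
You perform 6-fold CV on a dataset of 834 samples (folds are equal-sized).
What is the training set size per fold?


Each validation fold has 834/6 = 139 samples. Training set = 834 - 139 = 695.

695


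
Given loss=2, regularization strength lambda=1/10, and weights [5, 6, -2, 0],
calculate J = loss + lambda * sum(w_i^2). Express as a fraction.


L2 sq norm = sum(w^2) = 65. J = 2 + 1/10 * 65 = 17/2.

17/2


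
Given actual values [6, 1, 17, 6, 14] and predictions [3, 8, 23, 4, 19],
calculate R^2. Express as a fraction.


Mean(y) = 44/5. SS_res = 123. SS_tot = 854/5. R^2 = 1 - 123/(854/5) = 239/854.

239/854


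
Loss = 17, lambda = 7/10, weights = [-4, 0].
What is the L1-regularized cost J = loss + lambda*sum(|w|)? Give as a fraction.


L1 norm = sum(|w|) = 4. J = 17 + 7/10 * 4 = 99/5.

99/5


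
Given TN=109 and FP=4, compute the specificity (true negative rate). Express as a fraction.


Specificity = TN / (TN + FP) = 109 / 113 = 109/113.

109/113


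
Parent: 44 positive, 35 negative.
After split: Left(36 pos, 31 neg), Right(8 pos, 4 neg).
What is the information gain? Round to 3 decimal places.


H(parent) = 0.9906. H(left) = 0.9960, H(right) = 0.9183. Weighted = (67/79)*0.9960 + (12/79)*0.9183 = 0.9842. IG = 0.9906 - 0.9842 = 0.0064, which rounds to 0.006.

0.006


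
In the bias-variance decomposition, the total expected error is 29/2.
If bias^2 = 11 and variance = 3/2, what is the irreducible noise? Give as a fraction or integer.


Total error = bias^2 + variance + irreducible noise. So irreducible noise = 29/2 - 11 - 3/2 = 2.

2


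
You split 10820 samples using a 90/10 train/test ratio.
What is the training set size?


Test set = 10820 * 10% = 1082. Training set = 10820 - 1082 = 9738.

9738


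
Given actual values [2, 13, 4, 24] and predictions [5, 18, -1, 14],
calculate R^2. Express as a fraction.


Mean(y) = 43/4. SS_res = 159. SS_tot = 1211/4. R^2 = 1 - 159/(1211/4) = 575/1211.

575/1211
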